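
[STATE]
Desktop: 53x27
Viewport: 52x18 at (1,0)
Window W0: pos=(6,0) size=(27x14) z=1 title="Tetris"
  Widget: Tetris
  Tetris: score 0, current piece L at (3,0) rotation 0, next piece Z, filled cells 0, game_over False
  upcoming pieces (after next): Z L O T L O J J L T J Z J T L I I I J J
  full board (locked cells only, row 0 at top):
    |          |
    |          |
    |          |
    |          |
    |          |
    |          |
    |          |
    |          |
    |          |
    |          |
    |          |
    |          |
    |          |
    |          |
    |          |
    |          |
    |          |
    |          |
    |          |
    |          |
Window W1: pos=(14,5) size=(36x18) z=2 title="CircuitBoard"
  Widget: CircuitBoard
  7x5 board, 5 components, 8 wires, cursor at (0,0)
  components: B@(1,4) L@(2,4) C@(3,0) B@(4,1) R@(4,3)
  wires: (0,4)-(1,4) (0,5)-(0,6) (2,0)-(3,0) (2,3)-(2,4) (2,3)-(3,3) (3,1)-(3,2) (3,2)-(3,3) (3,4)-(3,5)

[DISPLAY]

     ┏━━━━━━━━━━━━━━━━━━━━━━━━━┓                    
     ┃ Tetris                  ┃                    
     ┠─────────────────────────┨                    
     ┃          │Next:         ┃                    
     ┃          │▓▓            ┃                    
     ┃       ┏━━━━━━━━━━━━━━━━━━━━━━━━━━━━━━━━━━┓   
     ┃       ┃ CircuitBoard                     ┃   
     ┃       ┠──────────────────────────────────┨   
     ┃       ┃   0 1 2 3 4 5 6                  ┃   
     ┃       ┃0  [.]              ·   · ─ ·     ┃   
     ┃       ┃                    │             ┃   
     ┃       ┃1                   B             ┃   
     ┃       ┃                                  ┃   
     ┗━━━━━━━┃2   ·           · ─ L             ┃   
             ┃    │           │                 ┃   
             ┃3   C   · ─ · ─ ·   · ─ ·         ┃   
             ┃                                  ┃   
             ┃4       B       R                 ┃   


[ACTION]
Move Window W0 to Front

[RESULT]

     ┏━━━━━━━━━━━━━━━━━━━━━━━━━┓                    
     ┃ Tetris                  ┃                    
     ┠─────────────────────────┨                    
     ┃          │Next:         ┃                    
     ┃          │▓▓            ┃                    
     ┃          │ ▓▓           ┃━━━━━━━━━━━━━━━━┓   
     ┃          │              ┃                ┃   
     ┃          │              ┃────────────────┨   
     ┃          │              ┃                ┃   
     ┃          │Score:        ┃  ·   · ─ ·     ┃   
     ┃          │0             ┃  │             ┃   
     ┃          │              ┃  B             ┃   
     ┃          │              ┃                ┃   
     ┗━━━━━━━━━━━━━━━━━━━━━━━━━┛─ L             ┃   
             ┃    │           │                 ┃   
             ┃3   C   · ─ · ─ ·   · ─ ·         ┃   
             ┃                                  ┃   
             ┃4       B       R                 ┃   


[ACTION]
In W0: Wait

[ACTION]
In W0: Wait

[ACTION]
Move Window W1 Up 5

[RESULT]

     ┏━━━━━━━━━━━━━━━━━━━━━━━━━┓━━━━━━━━━━━━━━━━┓   
     ┃ Tetris                  ┃                ┃   
     ┠─────────────────────────┨────────────────┨   
     ┃          │Next:         ┃                ┃   
     ┃          │▓▓            ┃  ·   · ─ ·     ┃   
     ┃          │ ▓▓           ┃  │             ┃   
     ┃          │              ┃  B             ┃   
     ┃          │              ┃                ┃   
     ┃          │              ┃─ L             ┃   
     ┃          │Score:        ┃                ┃   
     ┃          │0             ┃  · ─ ·         ┃   
     ┃          │              ┃                ┃   
     ┃          │              ┃                ┃   
     ┗━━━━━━━━━━━━━━━━━━━━━━━━━┛                ┃   
             ┃                                  ┃   
             ┃                                  ┃   
             ┃                                  ┃   
             ┗━━━━━━━━━━━━━━━━━━━━━━━━━━━━━━━━━━┛   


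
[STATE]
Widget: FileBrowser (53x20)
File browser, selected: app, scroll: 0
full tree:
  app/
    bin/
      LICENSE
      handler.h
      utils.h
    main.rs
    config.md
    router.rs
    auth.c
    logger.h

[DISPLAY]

> [-] app/                                           
    [+] bin/                                         
    main.rs                                          
    config.md                                        
    router.rs                                        
    auth.c                                           
    logger.h                                         
                                                     
                                                     
                                                     
                                                     
                                                     
                                                     
                                                     
                                                     
                                                     
                                                     
                                                     
                                                     
                                                     


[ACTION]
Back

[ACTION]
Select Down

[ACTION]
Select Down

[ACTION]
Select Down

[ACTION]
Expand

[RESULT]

  [-] app/                                           
    [+] bin/                                         
    main.rs                                          
  > config.md                                        
    router.rs                                        
    auth.c                                           
    logger.h                                         
                                                     
                                                     
                                                     
                                                     
                                                     
                                                     
                                                     
                                                     
                                                     
                                                     
                                                     
                                                     
                                                     


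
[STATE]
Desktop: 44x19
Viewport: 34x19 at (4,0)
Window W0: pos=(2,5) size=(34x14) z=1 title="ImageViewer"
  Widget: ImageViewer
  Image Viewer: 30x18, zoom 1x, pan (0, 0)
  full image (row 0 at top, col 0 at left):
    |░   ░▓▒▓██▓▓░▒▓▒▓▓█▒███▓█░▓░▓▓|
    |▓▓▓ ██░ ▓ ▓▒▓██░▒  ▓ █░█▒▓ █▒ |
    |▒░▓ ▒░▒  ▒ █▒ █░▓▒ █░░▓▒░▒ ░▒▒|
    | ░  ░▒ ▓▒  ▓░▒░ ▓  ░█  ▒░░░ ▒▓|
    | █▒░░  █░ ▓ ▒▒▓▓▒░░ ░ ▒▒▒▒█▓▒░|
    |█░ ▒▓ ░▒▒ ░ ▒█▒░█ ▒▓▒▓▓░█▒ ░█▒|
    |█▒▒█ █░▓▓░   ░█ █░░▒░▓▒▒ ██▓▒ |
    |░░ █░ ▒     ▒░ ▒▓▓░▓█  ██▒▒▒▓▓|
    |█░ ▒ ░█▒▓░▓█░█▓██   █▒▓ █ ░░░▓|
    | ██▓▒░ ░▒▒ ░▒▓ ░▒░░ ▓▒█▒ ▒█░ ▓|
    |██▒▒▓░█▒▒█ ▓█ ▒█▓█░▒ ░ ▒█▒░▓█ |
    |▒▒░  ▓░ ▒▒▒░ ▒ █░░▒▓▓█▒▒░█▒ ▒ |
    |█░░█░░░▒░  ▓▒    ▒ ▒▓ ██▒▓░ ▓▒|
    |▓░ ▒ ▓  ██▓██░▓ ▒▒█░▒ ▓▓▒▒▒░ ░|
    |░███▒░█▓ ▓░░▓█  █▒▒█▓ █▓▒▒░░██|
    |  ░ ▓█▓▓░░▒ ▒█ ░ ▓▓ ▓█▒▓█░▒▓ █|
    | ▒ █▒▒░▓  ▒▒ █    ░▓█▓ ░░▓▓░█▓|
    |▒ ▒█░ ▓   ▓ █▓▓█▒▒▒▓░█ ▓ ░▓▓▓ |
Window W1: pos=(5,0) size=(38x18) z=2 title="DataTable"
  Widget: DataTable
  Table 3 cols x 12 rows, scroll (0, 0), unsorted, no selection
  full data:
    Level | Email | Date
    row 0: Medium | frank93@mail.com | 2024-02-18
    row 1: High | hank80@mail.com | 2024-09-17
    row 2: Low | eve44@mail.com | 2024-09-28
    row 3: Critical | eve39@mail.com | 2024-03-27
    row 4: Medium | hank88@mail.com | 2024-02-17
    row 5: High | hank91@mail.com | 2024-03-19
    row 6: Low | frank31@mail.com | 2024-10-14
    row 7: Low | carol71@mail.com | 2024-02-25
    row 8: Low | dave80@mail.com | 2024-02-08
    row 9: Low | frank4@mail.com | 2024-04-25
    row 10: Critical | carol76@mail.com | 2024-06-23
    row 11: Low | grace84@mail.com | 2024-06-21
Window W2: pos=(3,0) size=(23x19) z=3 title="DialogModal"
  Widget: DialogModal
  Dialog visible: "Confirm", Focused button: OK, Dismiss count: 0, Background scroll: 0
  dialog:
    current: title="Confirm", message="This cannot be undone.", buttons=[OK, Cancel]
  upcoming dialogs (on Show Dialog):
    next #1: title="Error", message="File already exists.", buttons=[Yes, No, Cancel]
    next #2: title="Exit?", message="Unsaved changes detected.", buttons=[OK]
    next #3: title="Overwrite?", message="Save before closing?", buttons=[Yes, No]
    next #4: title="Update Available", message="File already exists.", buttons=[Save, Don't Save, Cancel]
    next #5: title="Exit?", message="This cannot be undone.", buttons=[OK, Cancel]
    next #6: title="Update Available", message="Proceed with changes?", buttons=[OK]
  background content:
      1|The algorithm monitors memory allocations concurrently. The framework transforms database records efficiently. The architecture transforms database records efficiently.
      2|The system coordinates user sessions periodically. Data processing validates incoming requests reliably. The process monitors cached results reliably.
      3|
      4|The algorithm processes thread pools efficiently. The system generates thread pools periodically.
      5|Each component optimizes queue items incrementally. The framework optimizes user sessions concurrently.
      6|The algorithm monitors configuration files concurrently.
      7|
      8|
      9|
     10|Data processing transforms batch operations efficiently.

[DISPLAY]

━━━━━━━━━━━━━━━━━━━━━┓━━━━━━━━━━━━
 DialogModal         ┃            
─────────────────────┨────────────
The algorithm monitor┃     │Date  
The system coordinate┃─────┼──────
                     ┃l.com│2024-0
The algorithm process┃.com │2024-0
Each component optimi┃com  │2024-0
Th┌───────────────┐or┃com  │2024-0
  │    Confirm    │  ┃.com │2024-0
  │This cannot be │  ┃.com │2024-0
  │ [OK]  Cancel  │  ┃l.com│2024-1
Da└───────────────┘ns┃l.com│2024-0
                     ┃.com │2024-0
                     ┃.com │2024-0
                     ┃l.com│2024-0
                     ┃l.com│2024-0
                     ┃━━━━━━━━━━━━
━━━━━━━━━━━━━━━━━━━━━┛━━━━━━━━━┛  


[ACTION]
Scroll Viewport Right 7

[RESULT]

━━━━━━━━━━━━━━━┓━━━━━━━━━━━━━━━━┓ 
gModal         ┃                ┃ 
───────────────┨────────────────┨ 
gorithm monitor┃     │Date      ┃ 
stem coordinate┃─────┼──────────┃ 
               ┃l.com│2024-02-18┃ 
gorithm process┃.com │2024-09-17┃ 
omponent optimi┃com  │2024-09-28┃ 
────────────┐or┃com  │2024-03-27┃ 
 Confirm    │  ┃.com │2024-02-17┃ 
s cannot be │  ┃.com │2024-03-19┃ 
K]  Cancel  │  ┃l.com│2024-10-14┃ 
────────────┘ns┃l.com│2024-02-25┃ 
               ┃.com │2024-02-08┃ 
               ┃.com │2024-04-25┃ 
               ┃l.com│2024-06-23┃ 
               ┃l.com│2024-06-21┃ 
               ┃━━━━━━━━━━━━━━━━┛ 
━━━━━━━━━━━━━━━┛━━━━━━━━━┛        


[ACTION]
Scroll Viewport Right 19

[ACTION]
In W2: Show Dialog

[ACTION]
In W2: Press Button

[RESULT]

━━━━━━━━━━━━━━━┓━━━━━━━━━━━━━━━━┓ 
gModal         ┃                ┃ 
───────────────┨────────────────┨ 
gorithm monitor┃     │Date      ┃ 
stem coordinate┃─────┼──────────┃ 
               ┃l.com│2024-02-18┃ 
gorithm process┃.com │2024-09-17┃ 
omponent optimi┃com  │2024-09-28┃ 
gorithm monitor┃com  │2024-03-27┃ 
               ┃.com │2024-02-17┃ 
               ┃.com │2024-03-19┃ 
               ┃l.com│2024-10-14┃ 
rocessing trans┃l.com│2024-02-25┃ 
               ┃.com │2024-02-08┃ 
               ┃.com │2024-04-25┃ 
               ┃l.com│2024-06-23┃ 
               ┃l.com│2024-06-21┃ 
               ┃━━━━━━━━━━━━━━━━┛ 
━━━━━━━━━━━━━━━┛━━━━━━━━━┛        


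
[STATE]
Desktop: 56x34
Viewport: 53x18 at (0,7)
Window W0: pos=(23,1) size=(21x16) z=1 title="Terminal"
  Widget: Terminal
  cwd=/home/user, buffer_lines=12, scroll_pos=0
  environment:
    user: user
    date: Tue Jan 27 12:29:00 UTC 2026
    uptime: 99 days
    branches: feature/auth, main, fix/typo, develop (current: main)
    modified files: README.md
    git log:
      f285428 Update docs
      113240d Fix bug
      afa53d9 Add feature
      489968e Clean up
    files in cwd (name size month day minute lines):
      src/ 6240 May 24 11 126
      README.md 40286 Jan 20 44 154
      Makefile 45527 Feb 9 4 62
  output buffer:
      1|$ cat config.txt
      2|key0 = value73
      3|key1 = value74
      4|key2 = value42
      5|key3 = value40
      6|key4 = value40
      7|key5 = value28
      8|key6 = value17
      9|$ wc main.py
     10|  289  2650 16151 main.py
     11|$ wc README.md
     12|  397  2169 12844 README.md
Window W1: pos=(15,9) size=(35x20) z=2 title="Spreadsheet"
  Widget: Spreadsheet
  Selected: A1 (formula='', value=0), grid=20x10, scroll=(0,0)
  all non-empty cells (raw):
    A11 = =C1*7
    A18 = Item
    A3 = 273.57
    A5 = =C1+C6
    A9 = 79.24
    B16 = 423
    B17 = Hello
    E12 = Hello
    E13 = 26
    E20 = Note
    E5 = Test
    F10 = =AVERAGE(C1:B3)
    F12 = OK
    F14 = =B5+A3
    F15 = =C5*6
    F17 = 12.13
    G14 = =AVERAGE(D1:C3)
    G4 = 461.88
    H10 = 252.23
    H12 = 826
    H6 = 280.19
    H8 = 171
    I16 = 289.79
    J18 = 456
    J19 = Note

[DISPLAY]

                       ┃key2 = value42     ┃         
                       ┃key3 = value40     ┃         
               ┏━━━━━━━━━━━━━━━━━━━━━━━━━━━━━━━━━┓   
               ┃ Spreadsheet                     ┃   
               ┠─────────────────────────────────┨   
               ┃A1:                              ┃   
               ┃       A       B       C       D ┃   
               ┃---------------------------------┃   
               ┃  1      [0]       0       0     ┃   
               ┃  2        0       0       0     ┃   
               ┃  3   273.57       0       0     ┃   
               ┃  4        0       0       0     ┃   
               ┃  5        0       0       0     ┃   
               ┃  6        0       0       0     ┃   
               ┃  7        0       0       0     ┃   
               ┃  8        0       0       0     ┃   
               ┃  9    79.24       0       0     ┃   
               ┃ 10        0       0       0     ┃   


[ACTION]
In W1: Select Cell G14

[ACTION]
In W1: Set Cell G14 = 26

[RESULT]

                       ┃key2 = value42     ┃         
                       ┃key3 = value40     ┃         
               ┏━━━━━━━━━━━━━━━━━━━━━━━━━━━━━━━━━┓   
               ┃ Spreadsheet                     ┃   
               ┠─────────────────────────────────┨   
               ┃G14: 26                          ┃   
               ┃       A       B       C       D ┃   
               ┃---------------------------------┃   
               ┃  1        0       0       0     ┃   
               ┃  2        0       0       0     ┃   
               ┃  3   273.57       0       0     ┃   
               ┃  4        0       0       0     ┃   
               ┃  5        0       0       0     ┃   
               ┃  6        0       0       0     ┃   
               ┃  7        0       0       0     ┃   
               ┃  8        0       0       0     ┃   
               ┃  9    79.24       0       0     ┃   
               ┃ 10        0       0       0     ┃   


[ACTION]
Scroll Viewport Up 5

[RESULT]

                       ┃ Terminal          ┃         
                       ┠───────────────────┨         
                       ┃$ cat config.txt   ┃         
                       ┃key0 = value73     ┃         
                       ┃key1 = value74     ┃         
                       ┃key2 = value42     ┃         
                       ┃key3 = value40     ┃         
               ┏━━━━━━━━━━━━━━━━━━━━━━━━━━━━━━━━━┓   
               ┃ Spreadsheet                     ┃   
               ┠─────────────────────────────────┨   
               ┃G14: 26                          ┃   
               ┃       A       B       C       D ┃   
               ┃---------------------------------┃   
               ┃  1        0       0       0     ┃   
               ┃  2        0       0       0     ┃   
               ┃  3   273.57       0       0     ┃   
               ┃  4        0       0       0     ┃   
               ┃  5        0       0       0     ┃   


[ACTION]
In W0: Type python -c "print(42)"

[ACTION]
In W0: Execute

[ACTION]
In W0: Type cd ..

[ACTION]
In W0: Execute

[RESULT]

                       ┃ Terminal          ┃         
                       ┠───────────────────┨         
                       ┃key4 = value40     ┃         
                       ┃key5 = value28     ┃         
                       ┃key6 = value17     ┃         
                       ┃$ wc main.py       ┃         
                       ┃  289  2650 16151 m┃         
               ┏━━━━━━━━━━━━━━━━━━━━━━━━━━━━━━━━━┓   
               ┃ Spreadsheet                     ┃   
               ┠─────────────────────────────────┨   
               ┃G14: 26                          ┃   
               ┃       A       B       C       D ┃   
               ┃---------------------------------┃   
               ┃  1        0       0       0     ┃   
               ┃  2        0       0       0     ┃   
               ┃  3   273.57       0       0     ┃   
               ┃  4        0       0       0     ┃   
               ┃  5        0       0       0     ┃   


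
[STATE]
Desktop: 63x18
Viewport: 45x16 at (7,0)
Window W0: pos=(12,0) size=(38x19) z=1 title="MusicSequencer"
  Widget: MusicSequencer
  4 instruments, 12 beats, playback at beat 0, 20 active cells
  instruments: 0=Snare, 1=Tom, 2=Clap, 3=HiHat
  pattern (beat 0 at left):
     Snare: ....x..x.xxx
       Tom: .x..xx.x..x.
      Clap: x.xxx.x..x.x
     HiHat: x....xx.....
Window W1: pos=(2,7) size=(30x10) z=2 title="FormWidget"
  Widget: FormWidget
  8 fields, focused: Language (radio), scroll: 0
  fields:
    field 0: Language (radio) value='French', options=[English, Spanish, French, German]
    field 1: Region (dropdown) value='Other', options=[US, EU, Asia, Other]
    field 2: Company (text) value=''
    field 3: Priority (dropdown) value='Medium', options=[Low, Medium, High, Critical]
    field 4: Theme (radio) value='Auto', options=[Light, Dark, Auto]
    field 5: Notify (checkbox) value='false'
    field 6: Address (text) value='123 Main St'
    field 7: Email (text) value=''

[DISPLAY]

     ┏━━━━━━━━━━━━━━━━━━━━━━━━━━━━━━━━━━━━┓  
     ┃ MusicSequencer                     ┃  
     ┠────────────────────────────────────┨  
     ┃      ▼12345678901                  ┃  
     ┃ Snare····█··█·███                  ┃  
     ┃   Tom·█··██·█··█·                  ┃  
     ┃  Clap█·███·█··█·█                  ┃  
━━━━━━━━━━━━━━━━━━━━━━━━┓                 ┃  
mWidget                 ┃                 ┃  
────────────────────────┨                 ┃  
nguage:   ( ) English  (┃                 ┃  
gion:     [Other      ▼]┃                 ┃  
mpany:    [            ]┃                 ┃  
iority:   [Medium     ▼]┃                 ┃  
eme:      ( ) Light  ( )┃                 ┃  
tify:     [ ]           ┃                 ┃  


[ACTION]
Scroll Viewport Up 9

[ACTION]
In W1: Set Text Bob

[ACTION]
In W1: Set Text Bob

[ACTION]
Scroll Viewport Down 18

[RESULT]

     ┠────────────────────────────────────┨  
     ┃      ▼12345678901                  ┃  
     ┃ Snare····█··█·███                  ┃  
     ┃   Tom·█··██·█··█·                  ┃  
     ┃  Clap█·███·█··█·█                  ┃  
━━━━━━━━━━━━━━━━━━━━━━━━┓                 ┃  
mWidget                 ┃                 ┃  
────────────────────────┨                 ┃  
nguage:   ( ) English  (┃                 ┃  
gion:     [Other      ▼]┃                 ┃  
mpany:    [            ]┃                 ┃  
iority:   [Medium     ▼]┃                 ┃  
eme:      ( ) Light  ( )┃                 ┃  
tify:     [ ]           ┃                 ┃  
━━━━━━━━━━━━━━━━━━━━━━━━┛                 ┃  
     ┃                                    ┃  


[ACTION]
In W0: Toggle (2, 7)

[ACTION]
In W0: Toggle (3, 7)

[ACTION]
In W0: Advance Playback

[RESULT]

     ┠────────────────────────────────────┨  
     ┃      0▼2345678901                  ┃  
     ┃ Snare····█··█·███                  ┃  
     ┃   Tom·█··██·█··█·                  ┃  
     ┃  Clap█·███·██·█·█                  ┃  
━━━━━━━━━━━━━━━━━━━━━━━━┓                 ┃  
mWidget                 ┃                 ┃  
────────────────────────┨                 ┃  
nguage:   ( ) English  (┃                 ┃  
gion:     [Other      ▼]┃                 ┃  
mpany:    [            ]┃                 ┃  
iority:   [Medium     ▼]┃                 ┃  
eme:      ( ) Light  ( )┃                 ┃  
tify:     [ ]           ┃                 ┃  
━━━━━━━━━━━━━━━━━━━━━━━━┛                 ┃  
     ┃                                    ┃  


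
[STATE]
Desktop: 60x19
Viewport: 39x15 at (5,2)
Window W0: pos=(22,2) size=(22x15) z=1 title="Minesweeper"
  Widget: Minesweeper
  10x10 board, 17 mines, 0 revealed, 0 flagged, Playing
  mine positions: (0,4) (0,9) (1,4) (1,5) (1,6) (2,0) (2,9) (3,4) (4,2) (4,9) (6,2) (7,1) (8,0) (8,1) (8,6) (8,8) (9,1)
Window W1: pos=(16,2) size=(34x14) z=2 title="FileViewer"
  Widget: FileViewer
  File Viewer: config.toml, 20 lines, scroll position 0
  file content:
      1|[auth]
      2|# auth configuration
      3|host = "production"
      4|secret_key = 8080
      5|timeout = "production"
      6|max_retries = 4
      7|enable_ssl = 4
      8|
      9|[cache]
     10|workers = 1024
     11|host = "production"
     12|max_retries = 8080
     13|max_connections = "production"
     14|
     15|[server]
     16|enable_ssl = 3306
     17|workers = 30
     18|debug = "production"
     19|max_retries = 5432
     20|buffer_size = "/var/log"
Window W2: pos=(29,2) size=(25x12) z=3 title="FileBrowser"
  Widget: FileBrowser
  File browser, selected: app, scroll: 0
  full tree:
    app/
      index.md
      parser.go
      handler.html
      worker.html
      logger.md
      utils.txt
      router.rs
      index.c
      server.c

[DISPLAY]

           ┏━━━━━━━━━━━━┏━━━━━━━━━━━━━━
           ┃ FileViewer ┃ FileBrowser  
           ┠────────────┠──────────────
           ┃[auth]      ┃> [-] app/    
           ┃# auth confi┃    index.md  
           ┃host = "prod┃    parser.go 
           ┃secret_key =┃    handler.ht
           ┃timeout = "p┃    worker.htm
           ┃max_retries ┃    logger.md 
           ┃enable_ssl =┃    utils.txt 
           ┃            ┃    router.rs 
           ┃[cache]     ┗━━━━━━━━━━━━━━
           ┃workers = 1024             
           ┗━━━━━━━━━━━━━━━━━━━━━━━━━━━
                 ┗━━━━━━━━━━━━━━━━━━━━┛


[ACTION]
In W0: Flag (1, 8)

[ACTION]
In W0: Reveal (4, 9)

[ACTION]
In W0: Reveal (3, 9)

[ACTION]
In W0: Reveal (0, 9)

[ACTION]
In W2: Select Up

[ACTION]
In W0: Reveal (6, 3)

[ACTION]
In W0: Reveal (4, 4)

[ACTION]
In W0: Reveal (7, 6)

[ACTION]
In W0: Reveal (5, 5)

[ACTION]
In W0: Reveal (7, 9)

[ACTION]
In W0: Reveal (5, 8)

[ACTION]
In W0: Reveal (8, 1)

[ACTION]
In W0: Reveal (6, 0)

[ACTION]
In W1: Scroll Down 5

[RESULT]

           ┏━━━━━━━━━━━━┏━━━━━━━━━━━━━━
           ┃ FileViewer ┃ FileBrowser  
           ┠────────────┠──────────────
           ┃max_retries ┃> [-] app/    
           ┃enable_ssl =┃    index.md  
           ┃            ┃    parser.go 
           ┃[cache]     ┃    handler.ht
           ┃workers = 10┃    worker.htm
           ┃host = "prod┃    logger.md 
           ┃max_retries ┃    utils.txt 
           ┃max_connecti┃    router.rs 
           ┃            ┗━━━━━━━━━━━━━━
           ┃[server]                   
           ┗━━━━━━━━━━━━━━━━━━━━━━━━━━━
                 ┗━━━━━━━━━━━━━━━━━━━━┛


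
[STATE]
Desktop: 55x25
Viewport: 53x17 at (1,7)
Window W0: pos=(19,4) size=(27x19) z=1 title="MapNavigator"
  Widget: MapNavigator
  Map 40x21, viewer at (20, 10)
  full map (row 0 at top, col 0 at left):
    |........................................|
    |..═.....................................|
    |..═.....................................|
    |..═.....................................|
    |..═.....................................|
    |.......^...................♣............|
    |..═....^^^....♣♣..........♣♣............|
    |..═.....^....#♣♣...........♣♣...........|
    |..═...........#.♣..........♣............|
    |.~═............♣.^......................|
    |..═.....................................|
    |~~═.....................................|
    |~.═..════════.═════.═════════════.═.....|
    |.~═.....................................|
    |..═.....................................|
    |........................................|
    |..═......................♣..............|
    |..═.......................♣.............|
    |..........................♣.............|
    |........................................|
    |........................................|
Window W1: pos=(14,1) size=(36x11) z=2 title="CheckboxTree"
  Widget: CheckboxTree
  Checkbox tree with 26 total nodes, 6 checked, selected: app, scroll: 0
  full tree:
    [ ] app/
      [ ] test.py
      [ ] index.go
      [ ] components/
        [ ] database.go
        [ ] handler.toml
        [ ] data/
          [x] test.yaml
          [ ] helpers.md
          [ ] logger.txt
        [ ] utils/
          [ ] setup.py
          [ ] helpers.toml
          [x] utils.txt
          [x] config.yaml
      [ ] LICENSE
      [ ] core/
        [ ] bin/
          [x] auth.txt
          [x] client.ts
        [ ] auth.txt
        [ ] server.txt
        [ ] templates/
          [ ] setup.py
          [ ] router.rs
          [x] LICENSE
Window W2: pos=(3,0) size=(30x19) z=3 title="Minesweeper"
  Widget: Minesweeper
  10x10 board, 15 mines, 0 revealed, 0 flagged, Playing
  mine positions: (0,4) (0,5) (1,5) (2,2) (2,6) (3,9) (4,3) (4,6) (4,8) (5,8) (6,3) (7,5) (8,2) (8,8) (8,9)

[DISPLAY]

  ┃■■■■■■■■■■                  ┃                ┃    
  ┃■■■■■■■■■■                  ┃go              ┃    
  ┃■■■■■■■■■■                  ┃oml             ┃    
  ┃■■■■■■■■■■                  ┃                ┃    
  ┃■■■■■■■■■■                  ┃━━━━━━━━━━━━━━━━┛    
  ┃■■■■■■■■■■                  ┃......♣.....┃        
  ┃                            ┃............┃        
  ┃                            ┃............┃        
  ┃                            ┃............┃        
  ┃                            ┃════════════┃        
  ┃                            ┃............┃        
  ┗━━━━━━━━━━━━━━━━━━━━━━━━━━━━┛............┃        
                  ┃.........................┃        
                  ┃.................♣.......┃        
                  ┃..................♣......┃        
                  ┗━━━━━━━━━━━━━━━━━━━━━━━━━┛        
                                                     


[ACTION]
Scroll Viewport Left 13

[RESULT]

   ┃■■■■■■■■■■                  ┃                ┃   
   ┃■■■■■■■■■■                  ┃go              ┃   
   ┃■■■■■■■■■■                  ┃oml             ┃   
   ┃■■■■■■■■■■                  ┃                ┃   
   ┃■■■■■■■■■■                  ┃━━━━━━━━━━━━━━━━┛   
   ┃■■■■■■■■■■                  ┃......♣.....┃       
   ┃                            ┃............┃       
   ┃                            ┃............┃       
   ┃                            ┃............┃       
   ┃                            ┃════════════┃       
   ┃                            ┃............┃       
   ┗━━━━━━━━━━━━━━━━━━━━━━━━━━━━┛............┃       
                   ┃.........................┃       
                   ┃.................♣.......┃       
                   ┃..................♣......┃       
                   ┗━━━━━━━━━━━━━━━━━━━━━━━━━┛       
                                                     


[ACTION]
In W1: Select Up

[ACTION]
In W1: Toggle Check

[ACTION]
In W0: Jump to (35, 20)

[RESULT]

   ┃■■■■■■■■■■                  ┃                ┃   
   ┃■■■■■■■■■■                  ┃go              ┃   
   ┃■■■■■■■■■■                  ┃oml             ┃   
   ┃■■■■■■■■■■                  ┃                ┃   
   ┃■■■■■■■■■■                  ┃━━━━━━━━━━━━━━━━┛   
   ┃■■■■■■■■■■                  ┃....        ┃       
   ┃                            ┃....        ┃       
   ┃                            ┃....        ┃       
   ┃                            ┃            ┃       
   ┃                            ┃            ┃       
   ┃                            ┃            ┃       
   ┗━━━━━━━━━━━━━━━━━━━━━━━━━━━━┛            ┃       
                   ┃                         ┃       
                   ┃                         ┃       
                   ┃                         ┃       
                   ┗━━━━━━━━━━━━━━━━━━━━━━━━━┛       
                                                     


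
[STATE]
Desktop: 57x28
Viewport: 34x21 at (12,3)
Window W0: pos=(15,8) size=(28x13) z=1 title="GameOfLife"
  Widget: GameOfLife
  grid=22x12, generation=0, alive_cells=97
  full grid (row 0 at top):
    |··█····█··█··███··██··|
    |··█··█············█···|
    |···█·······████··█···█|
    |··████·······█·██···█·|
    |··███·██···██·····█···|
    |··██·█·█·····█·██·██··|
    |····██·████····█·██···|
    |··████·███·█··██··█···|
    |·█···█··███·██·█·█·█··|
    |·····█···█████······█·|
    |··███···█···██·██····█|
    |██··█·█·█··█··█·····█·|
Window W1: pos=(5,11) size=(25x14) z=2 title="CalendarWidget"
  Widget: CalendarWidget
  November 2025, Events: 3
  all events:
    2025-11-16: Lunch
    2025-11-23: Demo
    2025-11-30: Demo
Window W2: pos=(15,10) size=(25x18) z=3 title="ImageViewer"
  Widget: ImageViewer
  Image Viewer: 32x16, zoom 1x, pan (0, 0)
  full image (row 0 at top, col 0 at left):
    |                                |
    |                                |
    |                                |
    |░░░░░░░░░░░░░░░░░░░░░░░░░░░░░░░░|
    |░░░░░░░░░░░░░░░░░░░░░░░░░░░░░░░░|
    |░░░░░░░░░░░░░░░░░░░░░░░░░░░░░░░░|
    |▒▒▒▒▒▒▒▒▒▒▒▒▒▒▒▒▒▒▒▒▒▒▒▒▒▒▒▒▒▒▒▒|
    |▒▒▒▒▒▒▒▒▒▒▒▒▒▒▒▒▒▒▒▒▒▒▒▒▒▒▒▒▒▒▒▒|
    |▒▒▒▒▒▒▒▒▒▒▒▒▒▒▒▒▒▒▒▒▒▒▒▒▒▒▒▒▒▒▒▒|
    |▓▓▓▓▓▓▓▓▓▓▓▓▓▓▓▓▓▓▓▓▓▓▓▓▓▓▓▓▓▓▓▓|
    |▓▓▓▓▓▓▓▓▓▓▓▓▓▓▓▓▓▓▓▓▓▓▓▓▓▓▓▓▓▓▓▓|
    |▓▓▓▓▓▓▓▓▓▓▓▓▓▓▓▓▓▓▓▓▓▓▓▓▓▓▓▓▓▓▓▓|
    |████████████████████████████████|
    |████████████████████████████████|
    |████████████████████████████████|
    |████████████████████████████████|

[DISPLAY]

                                  
                                  
                                  
                                  
                                  
   ┏━━━━━━━━━━━━━━━━━━━━━━━━━━┓   
   ┃ GameOfLife               ┃   
   ┏━━━━━━━━━━━━━━━━━━━━━━━┓──┨   
━━━┃ ImageViewer           ┃  ┃   
dar┠───────────────────────┨  ┃   
───┃                       ┃  ┃   
ove┃                       ┃  ┃   
We ┃                       ┃  ┃   
   ┃░░░░░░░░░░░░░░░░░░░░░░░┃  ┃   
 5 ┃░░░░░░░░░░░░░░░░░░░░░░░┃  ┃   
12 ┃░░░░░░░░░░░░░░░░░░░░░░░┃  ┃   
19 ┃▒▒▒▒▒▒▒▒▒▒▒▒▒▒▒▒▒▒▒▒▒▒▒┃  ┃   
26 ┃▒▒▒▒▒▒▒▒▒▒▒▒▒▒▒▒▒▒▒▒▒▒▒┃━━┛   
   ┃▒▒▒▒▒▒▒▒▒▒▒▒▒▒▒▒▒▒▒▒▒▒▒┃      
   ┃▓▓▓▓▓▓▓▓▓▓▓▓▓▓▓▓▓▓▓▓▓▓▓┃      
   ┃▓▓▓▓▓▓▓▓▓▓▓▓▓▓▓▓▓▓▓▓▓▓▓┃      


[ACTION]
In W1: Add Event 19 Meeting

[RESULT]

                                  
                                  
                                  
                                  
                                  
   ┏━━━━━━━━━━━━━━━━━━━━━━━━━━┓   
   ┃ GameOfLife               ┃   
   ┏━━━━━━━━━━━━━━━━━━━━━━━┓──┨   
━━━┃ ImageViewer           ┃  ┃   
dar┠───────────────────────┨  ┃   
───┃                       ┃  ┃   
ove┃                       ┃  ┃   
We ┃                       ┃  ┃   
   ┃░░░░░░░░░░░░░░░░░░░░░░░┃  ┃   
 5 ┃░░░░░░░░░░░░░░░░░░░░░░░┃  ┃   
12 ┃░░░░░░░░░░░░░░░░░░░░░░░┃  ┃   
19*┃▒▒▒▒▒▒▒▒▒▒▒▒▒▒▒▒▒▒▒▒▒▒▒┃  ┃   
26 ┃▒▒▒▒▒▒▒▒▒▒▒▒▒▒▒▒▒▒▒▒▒▒▒┃━━┛   
   ┃▒▒▒▒▒▒▒▒▒▒▒▒▒▒▒▒▒▒▒▒▒▒▒┃      
   ┃▓▓▓▓▓▓▓▓▓▓▓▓▓▓▓▓▓▓▓▓▓▓▓┃      
   ┃▓▓▓▓▓▓▓▓▓▓▓▓▓▓▓▓▓▓▓▓▓▓▓┃      


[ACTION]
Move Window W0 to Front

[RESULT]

                                  
                                  
                                  
                                  
                                  
   ┏━━━━━━━━━━━━━━━━━━━━━━━━━━┓   
   ┃ GameOfLife               ┃   
   ┠──────────────────────────┨   
━━━┃Gen: 0                    ┃   
dar┃···█·······████··█···█    ┃   
───┃··████·······█·██···█·    ┃   
ove┃··███·██···██·····█···    ┃   
We ┃··██·█·█·····█·██·██··    ┃   
   ┃····██·████····█·██···    ┃   
 5 ┃··████·███·█··██··█···    ┃   
12 ┃·█···█··███·██·█·█·█··    ┃   
19*┃·····█···█████······█·    ┃   
26 ┗━━━━━━━━━━━━━━━━━━━━━━━━━━┛   
   ┃▒▒▒▒▒▒▒▒▒▒▒▒▒▒▒▒▒▒▒▒▒▒▒┃      
   ┃▓▓▓▓▓▓▓▓▓▓▓▓▓▓▓▓▓▓▓▓▓▓▓┃      
   ┃▓▓▓▓▓▓▓▓▓▓▓▓▓▓▓▓▓▓▓▓▓▓▓┃      


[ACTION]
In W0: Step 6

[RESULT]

                                  
                                  
                                  
                                  
                                  
   ┏━━━━━━━━━━━━━━━━━━━━━━━━━━┓   
   ┃ GameOfLife               ┃   
   ┠──────────────────────────┨   
━━━┃Gen: 6                    ┃   
dar┃····█·███······█······    ┃   
───┃···██·········██······    ┃   
ove┃···█·········██·█·····    ┃   
We ┃····█·····█····█··█···    ┃   
   ┃·········█·····██·█···    ┃   
 5 ┃···█···███······█·····    ┃   
12 ┃··███··███······█·███·    ┃   
19*┃··██····██··███·█·█···    ┃   
26 ┗━━━━━━━━━━━━━━━━━━━━━━━━━━┛   
   ┃▒▒▒▒▒▒▒▒▒▒▒▒▒▒▒▒▒▒▒▒▒▒▒┃      
   ┃▓▓▓▓▓▓▓▓▓▓▓▓▓▓▓▓▓▓▓▓▓▓▓┃      
   ┃▓▓▓▓▓▓▓▓▓▓▓▓▓▓▓▓▓▓▓▓▓▓▓┃      


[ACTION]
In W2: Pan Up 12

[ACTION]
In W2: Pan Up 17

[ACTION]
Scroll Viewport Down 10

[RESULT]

                                  
   ┏━━━━━━━━━━━━━━━━━━━━━━━━━━┓   
   ┃ GameOfLife               ┃   
   ┠──────────────────────────┨   
━━━┃Gen: 6                    ┃   
dar┃····█·███······█······    ┃   
───┃···██·········██······    ┃   
ove┃···█·········██·█·····    ┃   
We ┃····█·····█····█··█···    ┃   
   ┃·········█·····██·█···    ┃   
 5 ┃···█···███······█·····    ┃   
12 ┃··███··███······█·███·    ┃   
19*┃··██····██··███·█·█···    ┃   
26 ┗━━━━━━━━━━━━━━━━━━━━━━━━━━┛   
   ┃▒▒▒▒▒▒▒▒▒▒▒▒▒▒▒▒▒▒▒▒▒▒▒┃      
   ┃▓▓▓▓▓▓▓▓▓▓▓▓▓▓▓▓▓▓▓▓▓▓▓┃      
   ┃▓▓▓▓▓▓▓▓▓▓▓▓▓▓▓▓▓▓▓▓▓▓▓┃      
━━━┃▓▓▓▓▓▓▓▓▓▓▓▓▓▓▓▓▓▓▓▓▓▓▓┃      
   ┃███████████████████████┃      
   ┃███████████████████████┃      
   ┗━━━━━━━━━━━━━━━━━━━━━━━┛      
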